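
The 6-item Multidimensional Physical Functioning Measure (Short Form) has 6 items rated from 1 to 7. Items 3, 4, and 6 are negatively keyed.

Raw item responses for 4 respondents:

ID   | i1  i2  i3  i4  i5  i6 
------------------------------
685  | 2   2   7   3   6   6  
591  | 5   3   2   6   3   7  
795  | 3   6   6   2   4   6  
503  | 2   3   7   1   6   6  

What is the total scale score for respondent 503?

21

Respondent 503 raw: 2, 3, 7, 1, 6, 6.
Reverse-coded (reverse-coded value = 8 − response):
  item 1: 2
  item 2: 3
  item 3: 8 − 7 = 1
  item 4: 8 − 1 = 7
  item 5: 6
  item 6: 8 − 6 = 2
Sum = 2 + 3 + 1 + 7 + 6 + 2 = 21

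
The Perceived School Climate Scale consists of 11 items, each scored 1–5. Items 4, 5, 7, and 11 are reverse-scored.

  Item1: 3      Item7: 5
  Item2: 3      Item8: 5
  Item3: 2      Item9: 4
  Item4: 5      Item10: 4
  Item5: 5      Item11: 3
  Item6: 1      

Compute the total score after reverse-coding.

28

Reversing items 4, 5, 7, and 11 with 6 − raw:
Total = 3 + 3 + 2 + (6−5) + (6−5) + 1 + (6−5) + 5 + 4 + 4 + (6−3)
      = 3 + 3 + 2 + 1 + 1 + 1 + 1 + 5 + 4 + 4 + 3 = 28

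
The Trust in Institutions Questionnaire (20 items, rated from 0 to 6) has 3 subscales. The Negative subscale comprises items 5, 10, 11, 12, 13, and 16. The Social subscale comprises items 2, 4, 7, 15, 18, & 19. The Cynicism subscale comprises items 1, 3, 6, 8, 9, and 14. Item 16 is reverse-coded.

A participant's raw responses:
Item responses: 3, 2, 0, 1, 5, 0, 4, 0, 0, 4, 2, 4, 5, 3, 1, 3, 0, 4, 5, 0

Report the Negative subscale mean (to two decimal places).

3.83

Negative items: 5, 10, 11, 12, 13, 16.
Of these, item 16 is reverse-coded; reversed = (0+6) − raw = 6 − raw.
  item 5: 5
  item 10: 4
  item 11: 2
  item 12: 4
  item 13: 5
  item 16: 6 − 3 = 3
Sum = 5 + 4 + 2 + 4 + 5 + 3 = 23
Mean = 23 / 6 = 3.83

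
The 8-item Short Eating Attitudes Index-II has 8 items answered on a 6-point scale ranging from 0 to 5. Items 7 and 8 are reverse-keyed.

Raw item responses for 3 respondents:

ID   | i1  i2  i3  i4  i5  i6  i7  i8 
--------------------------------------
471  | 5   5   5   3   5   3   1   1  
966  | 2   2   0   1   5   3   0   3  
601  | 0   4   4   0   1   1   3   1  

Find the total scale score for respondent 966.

20

Respondent 966 raw: 2, 2, 0, 1, 5, 3, 0, 3.
Reverse-coded (reversed = (0+5) − raw = 5 − raw):
  item 1: 2
  item 2: 2
  item 3: 0
  item 4: 1
  item 5: 5
  item 6: 3
  item 7: 5 − 0 = 5
  item 8: 5 − 3 = 2
Sum = 2 + 2 + 0 + 1 + 5 + 3 + 5 + 2 = 20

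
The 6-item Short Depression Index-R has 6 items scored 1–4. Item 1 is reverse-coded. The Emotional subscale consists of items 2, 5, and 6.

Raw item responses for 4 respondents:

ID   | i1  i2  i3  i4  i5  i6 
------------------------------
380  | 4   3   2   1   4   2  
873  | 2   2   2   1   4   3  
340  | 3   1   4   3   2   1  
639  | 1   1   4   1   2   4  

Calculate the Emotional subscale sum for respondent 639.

7

Respondent 639 raw: 1, 1, 4, 1, 2, 4.
Emotional items: 2, 5, 6.
Reverse-coded (reversed = (1+4) − raw = 5 − raw):
  item 2: 1
  item 5: 2
  item 6: 4
Sum = 1 + 2 + 4 = 7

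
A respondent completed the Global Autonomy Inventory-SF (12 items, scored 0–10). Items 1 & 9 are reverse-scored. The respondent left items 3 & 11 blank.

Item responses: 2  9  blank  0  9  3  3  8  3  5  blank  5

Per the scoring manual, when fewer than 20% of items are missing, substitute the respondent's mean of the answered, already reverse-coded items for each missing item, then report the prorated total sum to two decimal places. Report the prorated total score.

68.40

Reverse-coded (reverse-coded value = 10 − response):
  item 1: 10 − 2 = 8
  item 9: 10 − 3 = 7
Completed scored items (10 of 12): 8, 9, 0, 9, 3, 3, 8, 7, 5, 5; sum = 57.
Person mean = 57 / 10 ≈ 5.7000
Prorated total = (57 / 10) × 12 = 68.40 (to 2 dp)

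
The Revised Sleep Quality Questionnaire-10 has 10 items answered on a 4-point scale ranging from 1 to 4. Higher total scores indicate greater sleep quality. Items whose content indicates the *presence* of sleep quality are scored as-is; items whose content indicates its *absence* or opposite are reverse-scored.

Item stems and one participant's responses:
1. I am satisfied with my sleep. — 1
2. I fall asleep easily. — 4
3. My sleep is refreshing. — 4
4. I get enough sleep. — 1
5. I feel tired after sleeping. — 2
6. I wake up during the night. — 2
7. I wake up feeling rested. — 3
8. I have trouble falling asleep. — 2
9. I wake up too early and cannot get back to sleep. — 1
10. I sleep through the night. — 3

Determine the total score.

Items 5, 6, 8, 9 describe the absence/opposite of sleep quality → reverse-score.
reverse-coded value = 5 − response.
  item 1: 1
  item 2: 4
  item 3: 4
  item 4: 1
  item 5: 5 − 2 = 3
  item 6: 5 − 2 = 3
  item 7: 3
  item 8: 5 − 2 = 3
  item 9: 5 − 1 = 4
  item 10: 3
Total = 1 + 4 + 4 + 1 + 3 + 3 + 3 + 3 + 4 + 3 = 29

29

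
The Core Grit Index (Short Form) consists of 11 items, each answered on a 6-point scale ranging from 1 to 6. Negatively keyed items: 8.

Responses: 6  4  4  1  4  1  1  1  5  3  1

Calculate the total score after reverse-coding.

36

Reversing item 8 with 7 − raw:
Total = 6 + 4 + 4 + 1 + 4 + 1 + 1 + (7−1) + 5 + 3 + 1
      = 6 + 4 + 4 + 1 + 4 + 1 + 1 + 6 + 5 + 3 + 1 = 36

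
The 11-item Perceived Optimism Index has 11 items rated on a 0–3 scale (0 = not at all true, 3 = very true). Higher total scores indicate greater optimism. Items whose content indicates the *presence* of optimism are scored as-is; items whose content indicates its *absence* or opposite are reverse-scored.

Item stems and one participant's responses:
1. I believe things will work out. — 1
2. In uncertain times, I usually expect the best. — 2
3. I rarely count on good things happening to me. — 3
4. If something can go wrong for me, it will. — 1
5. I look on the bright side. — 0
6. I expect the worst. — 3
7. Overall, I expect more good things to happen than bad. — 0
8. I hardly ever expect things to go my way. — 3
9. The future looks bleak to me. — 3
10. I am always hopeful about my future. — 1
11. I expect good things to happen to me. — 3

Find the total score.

Items 3, 4, 6, 8, 9 describe the absence/opposite of optimism → reverse-score.
reverse-coded value = 3 − response.
  item 1: 1
  item 2: 2
  item 3: 3 − 3 = 0
  item 4: 3 − 1 = 2
  item 5: 0
  item 6: 3 − 3 = 0
  item 7: 0
  item 8: 3 − 3 = 0
  item 9: 3 − 3 = 0
  item 10: 1
  item 11: 3
Total = 1 + 2 + 0 + 2 + 0 + 0 + 0 + 0 + 0 + 1 + 3 = 9

9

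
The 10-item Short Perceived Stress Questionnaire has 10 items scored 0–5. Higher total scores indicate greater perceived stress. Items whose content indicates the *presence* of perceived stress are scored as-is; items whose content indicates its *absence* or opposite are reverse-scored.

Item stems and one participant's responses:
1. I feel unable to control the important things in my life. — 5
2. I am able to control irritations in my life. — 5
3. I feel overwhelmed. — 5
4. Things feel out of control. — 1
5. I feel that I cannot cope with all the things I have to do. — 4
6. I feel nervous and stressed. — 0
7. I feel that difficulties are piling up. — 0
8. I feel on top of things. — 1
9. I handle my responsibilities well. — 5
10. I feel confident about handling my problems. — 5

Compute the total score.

19

Items 2, 8, 9, 10 describe the absence/opposite of perceived stress → reverse-score.
reverse-coded value = 5 − response.
  item 1: 5
  item 2: 5 − 5 = 0
  item 3: 5
  item 4: 1
  item 5: 4
  item 6: 0
  item 7: 0
  item 8: 5 − 1 = 4
  item 9: 5 − 5 = 0
  item 10: 5 − 5 = 0
Total = 5 + 0 + 5 + 1 + 4 + 0 + 0 + 4 + 0 + 0 = 19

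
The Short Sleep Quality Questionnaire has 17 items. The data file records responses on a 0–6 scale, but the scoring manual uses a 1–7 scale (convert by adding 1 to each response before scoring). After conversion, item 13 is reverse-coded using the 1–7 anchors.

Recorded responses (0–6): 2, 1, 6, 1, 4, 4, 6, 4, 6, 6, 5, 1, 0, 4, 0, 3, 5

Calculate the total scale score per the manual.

81

Convert to 1–7: 3, 2, 7, 2, 5, 5, 7, 5, 7, 7, 6, 2, 1, 5, 1, 4, 6
Reverse-coded (reverse-coded value = 8 − response):
  item 13: 8 − 1 = 7
Scored: 3, 2, 7, 2, 5, 5, 7, 5, 7, 7, 6, 2, 7, 5, 1, 4, 6
Total = 81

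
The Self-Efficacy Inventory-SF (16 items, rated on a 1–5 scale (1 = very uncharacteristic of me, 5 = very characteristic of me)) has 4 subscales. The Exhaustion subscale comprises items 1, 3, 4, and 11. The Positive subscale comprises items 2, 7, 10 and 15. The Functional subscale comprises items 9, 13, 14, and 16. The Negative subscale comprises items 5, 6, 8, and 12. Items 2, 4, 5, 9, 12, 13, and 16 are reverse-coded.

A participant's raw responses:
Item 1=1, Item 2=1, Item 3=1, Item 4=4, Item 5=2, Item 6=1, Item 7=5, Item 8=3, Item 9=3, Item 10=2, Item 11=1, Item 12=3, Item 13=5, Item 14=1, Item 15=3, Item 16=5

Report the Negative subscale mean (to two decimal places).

2.75

Negative items: 5, 6, 8, 12.
Of these, items 5 and 12 are reverse-coded; reversed = (1+5) − raw = 6 − raw.
  item 5: 6 − 2 = 4
  item 6: 1
  item 8: 3
  item 12: 6 − 3 = 3
Sum = 4 + 1 + 3 + 3 = 11
Mean = 11 / 4 = 2.75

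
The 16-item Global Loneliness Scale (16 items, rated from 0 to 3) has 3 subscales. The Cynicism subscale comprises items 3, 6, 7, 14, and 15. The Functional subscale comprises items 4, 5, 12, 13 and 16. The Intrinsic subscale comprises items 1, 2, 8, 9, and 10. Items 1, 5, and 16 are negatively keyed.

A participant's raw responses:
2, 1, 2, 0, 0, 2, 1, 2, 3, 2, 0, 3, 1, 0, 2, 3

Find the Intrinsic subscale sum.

9

Intrinsic items: 1, 2, 8, 9, 10.
Of these, item 1 is negatively keyed; reverse-coded value = 3 − response.
  item 1: 3 − 2 = 1
  item 2: 1
  item 8: 2
  item 9: 3
  item 10: 2
Sum = 1 + 1 + 2 + 3 + 2 = 9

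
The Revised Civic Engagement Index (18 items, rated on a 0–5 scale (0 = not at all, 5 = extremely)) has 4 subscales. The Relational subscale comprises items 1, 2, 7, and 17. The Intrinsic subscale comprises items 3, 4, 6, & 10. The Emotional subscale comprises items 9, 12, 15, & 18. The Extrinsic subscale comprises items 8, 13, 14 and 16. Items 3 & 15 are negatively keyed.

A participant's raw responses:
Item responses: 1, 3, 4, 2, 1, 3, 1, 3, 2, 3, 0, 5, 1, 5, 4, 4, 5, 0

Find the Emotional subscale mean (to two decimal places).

2.00

Emotional items: 9, 12, 15, 18.
Of these, item 15 is negatively keyed; on a 0–5 scale, reversed = 5 − raw.
  item 9: 2
  item 12: 5
  item 15: 5 − 4 = 1
  item 18: 0
Sum = 2 + 5 + 1 + 0 = 8
Mean = 8 / 4 = 2.00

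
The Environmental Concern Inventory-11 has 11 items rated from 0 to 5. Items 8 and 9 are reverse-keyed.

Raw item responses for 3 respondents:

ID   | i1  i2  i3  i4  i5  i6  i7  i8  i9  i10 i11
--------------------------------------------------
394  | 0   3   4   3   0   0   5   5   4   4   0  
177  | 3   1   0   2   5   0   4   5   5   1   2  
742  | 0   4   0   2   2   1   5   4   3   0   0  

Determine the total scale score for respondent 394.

Respondent 394 raw: 0, 3, 4, 3, 0, 0, 5, 5, 4, 4, 0.
Reverse-coded (on a 0–5 scale, reversed = 5 − raw):
  item 1: 0
  item 2: 3
  item 3: 4
  item 4: 3
  item 5: 0
  item 6: 0
  item 7: 5
  item 8: 5 − 5 = 0
  item 9: 5 − 4 = 1
  item 10: 4
  item 11: 0
Sum = 0 + 3 + 4 + 3 + 0 + 0 + 5 + 0 + 1 + 4 + 0 = 20

20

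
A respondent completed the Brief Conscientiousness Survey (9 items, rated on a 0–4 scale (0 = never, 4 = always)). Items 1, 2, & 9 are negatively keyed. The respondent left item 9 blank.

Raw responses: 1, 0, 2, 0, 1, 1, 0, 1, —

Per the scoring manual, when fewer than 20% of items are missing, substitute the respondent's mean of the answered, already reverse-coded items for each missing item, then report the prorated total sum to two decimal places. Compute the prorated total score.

Reverse-coded (reversed = (0+4) − raw = 4 − raw):
  item 1: 4 − 1 = 3
  item 2: 4 − 0 = 4
Completed scored items (8 of 9): 3, 4, 2, 0, 1, 1, 0, 1; sum = 12.
Person mean = 12 / 8 ≈ 1.5000
Prorated total = (12 / 8) × 9 = 13.50 (to 2 dp)

13.50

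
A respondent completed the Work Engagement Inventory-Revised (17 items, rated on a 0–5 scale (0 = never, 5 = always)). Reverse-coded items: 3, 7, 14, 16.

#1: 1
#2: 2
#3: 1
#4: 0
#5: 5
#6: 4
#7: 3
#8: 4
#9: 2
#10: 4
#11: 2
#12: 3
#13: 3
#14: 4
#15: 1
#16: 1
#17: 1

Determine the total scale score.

Apply reverse scoring (reverse-coded value = 5 − response):
  item 3: 5 − 1 = 4
  item 7: 5 − 3 = 2
  item 14: 5 − 4 = 1
  item 16: 5 − 1 = 4
After reverse-coding: 1, 2, 4, 0, 5, 4, 2, 4, 2, 4, 2, 3, 3, 1, 1, 4, 1
Total = 1 + 2 + 4 + 0 + 5 + 4 + 2 + 4 + 2 + 4 + 2 + 3 + 3 + 1 + 1 + 4 + 1 = 43

43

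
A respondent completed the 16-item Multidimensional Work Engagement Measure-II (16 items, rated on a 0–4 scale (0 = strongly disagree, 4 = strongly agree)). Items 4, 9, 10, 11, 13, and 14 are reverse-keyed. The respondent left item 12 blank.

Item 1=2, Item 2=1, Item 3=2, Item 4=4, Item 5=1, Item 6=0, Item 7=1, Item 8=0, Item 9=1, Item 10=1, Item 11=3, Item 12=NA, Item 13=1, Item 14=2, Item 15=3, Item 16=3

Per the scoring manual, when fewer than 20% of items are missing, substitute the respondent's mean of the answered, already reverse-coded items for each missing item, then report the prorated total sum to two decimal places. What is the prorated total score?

26.67

Reverse-coded (on a 0–4 scale, reversed = 4 − raw):
  item 4: 4 − 4 = 0
  item 9: 4 − 1 = 3
  item 10: 4 − 1 = 3
  item 11: 4 − 3 = 1
  item 13: 4 − 1 = 3
  item 14: 4 − 2 = 2
Completed scored items (15 of 16): 2, 1, 2, 0, 1, 0, 1, 0, 3, 3, 1, 3, 2, 3, 3; sum = 25.
Person mean = 25 / 15 ≈ 1.6667
Prorated total = (25 / 15) × 16 = 26.67 (to 2 dp)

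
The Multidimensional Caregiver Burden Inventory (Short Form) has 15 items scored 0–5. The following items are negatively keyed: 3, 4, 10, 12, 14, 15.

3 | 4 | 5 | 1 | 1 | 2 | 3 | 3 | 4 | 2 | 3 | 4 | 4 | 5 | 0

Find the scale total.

Negatively keyed items use 5 − raw:
  item 3: 5 − 5 = 0
  item 4: 5 − 1 = 4
  item 10: 5 − 2 = 3
  item 12: 5 − 4 = 1
  item 14: 5 − 5 = 0
  item 15: 5 − 0 = 5
Scored responses: 3, 4, 0, 4, 1, 2, 3, 3, 4, 3, 3, 1, 4, 0, 5
Total = 3 + 4 + 0 + 4 + 1 + 2 + 3 + 3 + 4 + 3 + 3 + 1 + 4 + 0 + 5 = 40

40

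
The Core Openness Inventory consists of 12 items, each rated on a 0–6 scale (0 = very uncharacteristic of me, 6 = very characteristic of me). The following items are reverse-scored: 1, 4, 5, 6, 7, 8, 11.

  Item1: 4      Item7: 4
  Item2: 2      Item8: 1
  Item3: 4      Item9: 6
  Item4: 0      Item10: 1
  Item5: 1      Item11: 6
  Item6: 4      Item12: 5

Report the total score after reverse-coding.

40

Reverse-coded items (reversed = (0+6) − raw = 6 − raw):
  item 1: 6 − 4 = 2
  item 4: 6 − 0 = 6
  item 5: 6 − 1 = 5
  item 6: 6 − 4 = 2
  item 7: 6 − 4 = 2
  item 8: 6 − 1 = 5
  item 11: 6 − 6 = 0
After reverse-coding: 2, 2, 4, 6, 5, 2, 2, 5, 6, 1, 0, 5
Total = 2 + 2 + 4 + 6 + 5 + 2 + 2 + 5 + 6 + 1 + 0 + 5 = 40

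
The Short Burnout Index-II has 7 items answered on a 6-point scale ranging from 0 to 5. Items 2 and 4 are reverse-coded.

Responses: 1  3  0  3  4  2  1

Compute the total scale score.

12

Apply reverse scoring (reversed = (0+5) − raw = 5 − raw):
  item 2: 5 − 3 = 2
  item 4: 5 − 3 = 2
Scored responses: 1, 2, 0, 2, 4, 2, 1
Total = 1 + 2 + 0 + 2 + 4 + 2 + 1 = 12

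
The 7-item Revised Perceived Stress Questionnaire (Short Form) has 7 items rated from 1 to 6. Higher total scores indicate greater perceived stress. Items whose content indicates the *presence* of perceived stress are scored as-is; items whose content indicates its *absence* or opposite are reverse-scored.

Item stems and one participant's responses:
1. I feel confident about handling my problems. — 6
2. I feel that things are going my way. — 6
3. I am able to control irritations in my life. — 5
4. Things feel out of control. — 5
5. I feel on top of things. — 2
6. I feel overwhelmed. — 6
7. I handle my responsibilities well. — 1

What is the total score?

Items 1, 2, 3, 5, 7 describe the absence/opposite of perceived stress → reverse-score.
on a 1–6 scale, reversed = 7 − raw.
  item 1: 7 − 6 = 1
  item 2: 7 − 6 = 1
  item 3: 7 − 5 = 2
  item 4: 5
  item 5: 7 − 2 = 5
  item 6: 6
  item 7: 7 − 1 = 6
Total = 1 + 1 + 2 + 5 + 5 + 6 + 6 = 26

26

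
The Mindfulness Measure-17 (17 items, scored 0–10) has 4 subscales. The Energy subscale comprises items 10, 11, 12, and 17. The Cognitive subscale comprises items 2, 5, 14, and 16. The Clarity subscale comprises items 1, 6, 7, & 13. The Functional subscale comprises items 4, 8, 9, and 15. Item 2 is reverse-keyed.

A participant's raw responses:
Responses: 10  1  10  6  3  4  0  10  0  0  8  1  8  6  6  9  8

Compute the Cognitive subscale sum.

27

Cognitive items: 2, 5, 14, 16.
Of these, item 2 is reverse-keyed; on a 0–10 scale, reversed = 10 − raw.
  item 2: 10 − 1 = 9
  item 5: 3
  item 14: 6
  item 16: 9
Sum = 9 + 3 + 6 + 9 = 27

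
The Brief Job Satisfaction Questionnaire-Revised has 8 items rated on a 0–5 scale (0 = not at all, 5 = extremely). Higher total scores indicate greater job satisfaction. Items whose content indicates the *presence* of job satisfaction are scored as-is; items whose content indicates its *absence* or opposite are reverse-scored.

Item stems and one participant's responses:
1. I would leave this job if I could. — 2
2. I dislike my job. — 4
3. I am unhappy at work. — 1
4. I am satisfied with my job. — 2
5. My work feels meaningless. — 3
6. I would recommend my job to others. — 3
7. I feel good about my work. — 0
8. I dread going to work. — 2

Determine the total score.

18

Items 1, 2, 3, 5, 8 describe the absence/opposite of job satisfaction → reverse-score.
reversed = (0+5) − raw = 5 − raw.
  item 1: 5 − 2 = 3
  item 2: 5 − 4 = 1
  item 3: 5 − 1 = 4
  item 4: 2
  item 5: 5 − 3 = 2
  item 6: 3
  item 7: 0
  item 8: 5 − 2 = 3
Total = 3 + 1 + 4 + 2 + 2 + 3 + 0 + 3 = 18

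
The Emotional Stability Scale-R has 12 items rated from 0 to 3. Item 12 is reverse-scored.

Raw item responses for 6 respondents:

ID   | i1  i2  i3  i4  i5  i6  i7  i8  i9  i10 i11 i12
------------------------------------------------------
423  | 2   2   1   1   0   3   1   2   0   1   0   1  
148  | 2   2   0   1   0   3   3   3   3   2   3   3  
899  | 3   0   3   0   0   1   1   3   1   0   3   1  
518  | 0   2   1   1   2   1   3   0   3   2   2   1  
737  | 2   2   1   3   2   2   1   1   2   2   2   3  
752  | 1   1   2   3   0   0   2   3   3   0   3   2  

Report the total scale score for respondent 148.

22

Respondent 148 raw: 2, 2, 0, 1, 0, 3, 3, 3, 3, 2, 3, 3.
Reverse-coded (reversed = (0+3) − raw = 3 − raw):
  item 1: 2
  item 2: 2
  item 3: 0
  item 4: 1
  item 5: 0
  item 6: 3
  item 7: 3
  item 8: 3
  item 9: 3
  item 10: 2
  item 11: 3
  item 12: 3 − 3 = 0
Sum = 2 + 2 + 0 + 1 + 0 + 3 + 3 + 3 + 3 + 2 + 3 + 0 = 22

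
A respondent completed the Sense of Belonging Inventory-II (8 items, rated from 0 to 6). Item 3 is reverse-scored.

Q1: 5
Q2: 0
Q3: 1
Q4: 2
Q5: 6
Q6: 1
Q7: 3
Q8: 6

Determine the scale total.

Raw sum = 24. Reverse-scored items: 3; their raw sum = 1.
Each reversal replaces raw with 6 − raw, changing the total by 6 − 2·raw per item.
Total = 24 + 1·6 − 2·1 = 24 + 6 − 2 = 28

28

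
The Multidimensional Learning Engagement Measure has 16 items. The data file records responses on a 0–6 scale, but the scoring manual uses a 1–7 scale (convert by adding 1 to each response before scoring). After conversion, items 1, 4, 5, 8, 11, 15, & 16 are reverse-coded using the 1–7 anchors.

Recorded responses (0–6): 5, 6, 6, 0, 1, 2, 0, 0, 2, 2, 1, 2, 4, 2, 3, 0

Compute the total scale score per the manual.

74

Convert to 1–7: 6, 7, 7, 1, 2, 3, 1, 1, 3, 3, 2, 3, 5, 3, 4, 1
Reverse-coded (reverse-coded value = 8 − response):
  item 1: 8 − 6 = 2
  item 4: 8 − 1 = 7
  item 5: 8 − 2 = 6
  item 8: 8 − 1 = 7
  item 11: 8 − 2 = 6
  item 15: 8 − 4 = 4
  item 16: 8 − 1 = 7
Scored: 2, 7, 7, 7, 6, 3, 1, 7, 3, 3, 6, 3, 5, 3, 4, 7
Total = 74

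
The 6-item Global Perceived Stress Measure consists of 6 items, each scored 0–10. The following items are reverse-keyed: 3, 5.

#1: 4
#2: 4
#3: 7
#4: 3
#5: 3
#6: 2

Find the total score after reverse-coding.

23

Raw sum = 23. Reverse-keyed items: 3, 5; their raw sum = 10.
Each reversal replaces raw with 10 − raw, changing the total by 10 − 2·raw per item.
Total = 23 + 2·10 − 2·10 = 23 + 20 − 20 = 23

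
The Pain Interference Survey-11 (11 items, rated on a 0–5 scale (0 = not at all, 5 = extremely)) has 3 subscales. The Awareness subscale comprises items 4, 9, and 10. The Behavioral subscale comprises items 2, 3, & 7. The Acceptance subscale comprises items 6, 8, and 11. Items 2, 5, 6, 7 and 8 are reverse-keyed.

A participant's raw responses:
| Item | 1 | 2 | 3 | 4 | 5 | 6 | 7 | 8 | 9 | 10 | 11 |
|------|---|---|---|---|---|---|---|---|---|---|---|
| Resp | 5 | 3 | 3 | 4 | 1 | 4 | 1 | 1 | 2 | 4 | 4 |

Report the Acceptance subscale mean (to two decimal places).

3.00

Acceptance items: 6, 8, 11.
Of these, items 6 & 8 are reverse-keyed; on a 0–5 scale, reversed = 5 − raw.
  item 6: 5 − 4 = 1
  item 8: 5 − 1 = 4
  item 11: 4
Sum = 1 + 4 + 4 = 9
Mean = 9 / 3 = 3.00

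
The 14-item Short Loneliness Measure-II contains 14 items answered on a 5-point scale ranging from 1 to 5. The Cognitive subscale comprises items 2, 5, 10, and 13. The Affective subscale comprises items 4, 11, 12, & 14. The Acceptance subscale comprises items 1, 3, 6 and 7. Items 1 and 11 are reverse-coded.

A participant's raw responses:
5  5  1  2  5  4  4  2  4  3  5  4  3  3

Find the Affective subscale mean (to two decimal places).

Affective items: 4, 11, 12, 14.
Of these, item 11 is reverse-coded; reverse-coded value = 6 − response.
  item 4: 2
  item 11: 6 − 5 = 1
  item 12: 4
  item 14: 3
Sum = 2 + 1 + 4 + 3 = 10
Mean = 10 / 4 = 2.50

2.50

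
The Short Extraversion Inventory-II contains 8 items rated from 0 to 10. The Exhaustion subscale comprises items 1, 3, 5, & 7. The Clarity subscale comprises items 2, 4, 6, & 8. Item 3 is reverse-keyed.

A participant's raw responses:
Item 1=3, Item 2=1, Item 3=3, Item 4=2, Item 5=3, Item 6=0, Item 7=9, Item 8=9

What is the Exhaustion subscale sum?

Exhaustion items: 1, 3, 5, 7.
Of these, item 3 is reverse-keyed; on a 0–10 scale, reversed = 10 − raw.
  item 1: 3
  item 3: 10 − 3 = 7
  item 5: 3
  item 7: 9
Sum = 3 + 7 + 3 + 9 = 22

22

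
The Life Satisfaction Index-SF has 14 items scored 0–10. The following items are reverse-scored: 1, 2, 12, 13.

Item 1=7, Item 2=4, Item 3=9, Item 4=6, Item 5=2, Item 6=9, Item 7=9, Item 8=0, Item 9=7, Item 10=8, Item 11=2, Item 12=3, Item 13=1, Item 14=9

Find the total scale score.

Raw sum = 76. Reverse-scored items: 1, 2, 12, 13; their raw sum = 15.
Each reversal replaces raw with 10 − raw, changing the total by 10 − 2·raw per item.
Total = 76 + 4·10 − 2·15 = 76 + 40 − 30 = 86

86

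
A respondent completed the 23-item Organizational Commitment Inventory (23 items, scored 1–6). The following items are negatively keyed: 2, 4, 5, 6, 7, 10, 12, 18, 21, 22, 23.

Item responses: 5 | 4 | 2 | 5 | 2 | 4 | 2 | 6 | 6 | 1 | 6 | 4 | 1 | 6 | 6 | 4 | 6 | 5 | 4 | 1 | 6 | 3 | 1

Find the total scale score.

93

Reversing items 2, 4, 5, 6, 7, 10, 12, 18, 21, 22, and 23 with 7 − raw:
Total = 5 + (7−4) + 2 + (7−5) + (7−2) + (7−4) + (7−2) + 6 + 6 + (7−1) + 6 + (7−4) + 1 + 6 + 6 + 4 + 6 + (7−5) + 4 + 1 + (7−6) + (7−3) + (7−1)
      = 5 + 3 + 2 + 2 + 5 + 3 + 5 + 6 + 6 + 6 + 6 + 3 + 1 + 6 + 6 + 4 + 6 + 2 + 4 + 1 + 1 + 4 + 6 = 93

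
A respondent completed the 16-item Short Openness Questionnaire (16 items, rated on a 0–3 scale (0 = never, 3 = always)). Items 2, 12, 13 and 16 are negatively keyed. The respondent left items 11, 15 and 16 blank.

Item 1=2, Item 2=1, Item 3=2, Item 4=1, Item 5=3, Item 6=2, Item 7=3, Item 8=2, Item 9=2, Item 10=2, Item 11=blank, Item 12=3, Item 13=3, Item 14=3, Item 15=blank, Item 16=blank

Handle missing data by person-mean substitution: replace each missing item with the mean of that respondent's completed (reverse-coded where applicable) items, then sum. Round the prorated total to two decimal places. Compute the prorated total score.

Reverse-coded (reverse-coded value = 3 − response):
  item 2: 3 − 1 = 2
  item 12: 3 − 3 = 0
  item 13: 3 − 3 = 0
Completed scored items (13 of 16): 2, 2, 2, 1, 3, 2, 3, 2, 2, 2, 0, 0, 3; sum = 24.
Person mean = 24 / 13 ≈ 1.8462
Prorated total = (24 / 13) × 16 = 29.54 (to 2 dp)

29.54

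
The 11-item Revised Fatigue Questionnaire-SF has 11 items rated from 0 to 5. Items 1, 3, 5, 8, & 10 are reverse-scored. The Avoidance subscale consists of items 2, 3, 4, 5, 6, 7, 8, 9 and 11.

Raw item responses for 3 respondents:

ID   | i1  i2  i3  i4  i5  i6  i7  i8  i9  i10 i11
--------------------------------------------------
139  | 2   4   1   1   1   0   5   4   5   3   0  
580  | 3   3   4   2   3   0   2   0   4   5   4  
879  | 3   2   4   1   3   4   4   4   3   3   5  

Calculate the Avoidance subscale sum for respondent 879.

Respondent 879 raw: 3, 2, 4, 1, 3, 4, 4, 4, 3, 3, 5.
Avoidance items: 2, 3, 4, 5, 6, 7, 8, 9, 11.
Reverse-coded (reversed = (0+5) − raw = 5 − raw):
  item 2: 2
  item 3: 5 − 4 = 1
  item 4: 1
  item 5: 5 − 3 = 2
  item 6: 4
  item 7: 4
  item 8: 5 − 4 = 1
  item 9: 3
  item 11: 5
Sum = 2 + 1 + 1 + 2 + 4 + 4 + 1 + 3 + 5 = 23

23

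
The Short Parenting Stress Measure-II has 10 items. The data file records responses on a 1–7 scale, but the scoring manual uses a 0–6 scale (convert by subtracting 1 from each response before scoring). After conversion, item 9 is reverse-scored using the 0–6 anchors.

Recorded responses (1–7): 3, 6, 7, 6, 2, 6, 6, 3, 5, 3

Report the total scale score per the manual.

35

Convert to 0–6: 2, 5, 6, 5, 1, 5, 5, 2, 4, 2
Reverse-coded (reverse-coded value = 6 − response):
  item 9: 6 − 4 = 2
Scored: 2, 5, 6, 5, 1, 5, 5, 2, 2, 2
Total = 35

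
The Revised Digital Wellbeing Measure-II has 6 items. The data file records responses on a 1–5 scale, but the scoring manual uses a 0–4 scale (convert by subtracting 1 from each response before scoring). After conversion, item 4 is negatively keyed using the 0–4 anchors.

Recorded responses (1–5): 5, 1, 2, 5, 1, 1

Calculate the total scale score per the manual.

Convert to 0–4: 4, 0, 1, 4, 0, 0
Reverse-coded (reverse-coded value = 4 − response):
  item 4: 4 − 4 = 0
Scored: 4, 0, 1, 0, 0, 0
Total = 5

5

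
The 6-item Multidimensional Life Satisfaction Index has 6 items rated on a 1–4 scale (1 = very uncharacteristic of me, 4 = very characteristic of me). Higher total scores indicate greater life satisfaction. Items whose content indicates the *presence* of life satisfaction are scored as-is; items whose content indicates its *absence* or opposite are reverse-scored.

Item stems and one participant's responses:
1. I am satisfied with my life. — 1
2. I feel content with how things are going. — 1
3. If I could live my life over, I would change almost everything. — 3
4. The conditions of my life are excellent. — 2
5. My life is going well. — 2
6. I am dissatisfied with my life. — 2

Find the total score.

11

Items 3, 6 describe the absence/opposite of life satisfaction → reverse-score.
reversed = (1+4) − raw = 5 − raw.
  item 1: 1
  item 2: 1
  item 3: 5 − 3 = 2
  item 4: 2
  item 5: 2
  item 6: 5 − 2 = 3
Total = 1 + 1 + 2 + 2 + 2 + 3 = 11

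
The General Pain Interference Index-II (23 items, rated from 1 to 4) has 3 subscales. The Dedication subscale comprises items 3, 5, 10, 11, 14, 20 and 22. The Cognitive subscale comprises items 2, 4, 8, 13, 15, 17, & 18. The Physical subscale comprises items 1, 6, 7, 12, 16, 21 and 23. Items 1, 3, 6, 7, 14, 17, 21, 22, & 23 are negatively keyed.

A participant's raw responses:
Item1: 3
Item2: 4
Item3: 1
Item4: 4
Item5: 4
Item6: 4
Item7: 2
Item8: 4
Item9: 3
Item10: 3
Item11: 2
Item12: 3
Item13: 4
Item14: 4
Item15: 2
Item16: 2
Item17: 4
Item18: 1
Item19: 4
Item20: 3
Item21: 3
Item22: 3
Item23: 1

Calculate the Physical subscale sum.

17

Physical items: 1, 6, 7, 12, 16, 21, 23.
Of these, items 1, 6, 7, 21, & 23 are negatively keyed; on a 1–4 scale, reversed = 5 − raw.
  item 1: 5 − 3 = 2
  item 6: 5 − 4 = 1
  item 7: 5 − 2 = 3
  item 12: 3
  item 16: 2
  item 21: 5 − 3 = 2
  item 23: 5 − 1 = 4
Sum = 2 + 1 + 3 + 3 + 2 + 2 + 4 = 17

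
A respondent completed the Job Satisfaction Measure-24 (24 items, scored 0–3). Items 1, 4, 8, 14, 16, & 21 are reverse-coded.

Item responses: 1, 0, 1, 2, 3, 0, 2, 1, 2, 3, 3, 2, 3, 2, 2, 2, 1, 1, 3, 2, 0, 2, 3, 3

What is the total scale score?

46

Apply reverse scoring (reversed = (0+3) − raw = 3 − raw):
  item 1: 3 − 1 = 2
  item 4: 3 − 2 = 1
  item 8: 3 − 1 = 2
  item 14: 3 − 2 = 1
  item 16: 3 − 2 = 1
  item 21: 3 − 0 = 3
Scored items: 2, 0, 1, 1, 3, 0, 2, 2, 2, 3, 3, 2, 3, 1, 2, 1, 1, 1, 3, 2, 3, 2, 3, 3
Total = 2 + 0 + 1 + 1 + 3 + 0 + 2 + 2 + 2 + 3 + 3 + 2 + 3 + 1 + 2 + 1 + 1 + 1 + 3 + 2 + 3 + 2 + 3 + 3 = 46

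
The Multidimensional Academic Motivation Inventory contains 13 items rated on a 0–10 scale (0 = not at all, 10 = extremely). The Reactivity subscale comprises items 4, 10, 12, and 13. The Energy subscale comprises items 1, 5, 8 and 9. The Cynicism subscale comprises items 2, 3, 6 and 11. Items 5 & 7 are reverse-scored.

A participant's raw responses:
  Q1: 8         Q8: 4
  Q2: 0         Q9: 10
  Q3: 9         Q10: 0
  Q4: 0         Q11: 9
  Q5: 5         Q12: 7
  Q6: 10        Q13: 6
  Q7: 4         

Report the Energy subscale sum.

Energy items: 1, 5, 8, 9.
Of these, item 5 is reverse-scored; on a 0–10 scale, reversed = 10 − raw.
  item 1: 8
  item 5: 10 − 5 = 5
  item 8: 4
  item 9: 10
Sum = 8 + 5 + 4 + 10 = 27

27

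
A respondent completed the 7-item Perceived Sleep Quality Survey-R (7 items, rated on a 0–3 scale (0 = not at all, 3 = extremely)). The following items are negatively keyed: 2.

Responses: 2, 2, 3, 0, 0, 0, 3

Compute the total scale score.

9

Negatively keyed items use 3 − raw:
  item 2: 3 − 2 = 1
Scored items: 2, 1, 3, 0, 0, 0, 3
Total = 2 + 1 + 3 + 0 + 0 + 0 + 3 = 9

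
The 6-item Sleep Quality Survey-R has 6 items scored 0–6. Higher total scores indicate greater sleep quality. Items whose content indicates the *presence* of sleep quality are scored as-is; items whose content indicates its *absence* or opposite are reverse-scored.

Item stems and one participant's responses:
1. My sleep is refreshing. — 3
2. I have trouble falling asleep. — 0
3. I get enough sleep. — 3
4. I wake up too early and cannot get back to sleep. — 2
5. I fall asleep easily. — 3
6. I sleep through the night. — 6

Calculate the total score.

Items 2, 4 describe the absence/opposite of sleep quality → reverse-score.
reverse-coded value = 6 − response.
  item 1: 3
  item 2: 6 − 0 = 6
  item 3: 3
  item 4: 6 − 2 = 4
  item 5: 3
  item 6: 6
Total = 3 + 6 + 3 + 4 + 3 + 6 = 25

25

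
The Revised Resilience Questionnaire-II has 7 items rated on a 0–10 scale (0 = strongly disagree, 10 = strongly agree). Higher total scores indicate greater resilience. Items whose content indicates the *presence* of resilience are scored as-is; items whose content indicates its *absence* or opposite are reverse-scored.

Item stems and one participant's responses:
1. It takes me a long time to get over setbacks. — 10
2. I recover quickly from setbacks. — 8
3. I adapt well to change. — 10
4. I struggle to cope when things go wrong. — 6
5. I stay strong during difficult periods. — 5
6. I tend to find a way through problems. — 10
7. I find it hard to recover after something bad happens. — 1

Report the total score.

46

Items 1, 4, 7 describe the absence/opposite of resilience → reverse-score.
on a 0–10 scale, reversed = 10 − raw.
  item 1: 10 − 10 = 0
  item 2: 8
  item 3: 10
  item 4: 10 − 6 = 4
  item 5: 5
  item 6: 10
  item 7: 10 − 1 = 9
Total = 0 + 8 + 10 + 4 + 5 + 10 + 9 = 46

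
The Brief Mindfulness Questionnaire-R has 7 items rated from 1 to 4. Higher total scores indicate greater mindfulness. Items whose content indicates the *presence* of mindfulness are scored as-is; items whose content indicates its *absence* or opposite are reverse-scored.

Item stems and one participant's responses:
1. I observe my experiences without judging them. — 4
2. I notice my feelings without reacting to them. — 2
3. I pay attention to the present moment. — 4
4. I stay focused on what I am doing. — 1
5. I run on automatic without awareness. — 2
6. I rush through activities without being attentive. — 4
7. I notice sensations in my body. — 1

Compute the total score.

Items 5, 6 describe the absence/opposite of mindfulness → reverse-score.
reversed = (1+4) − raw = 5 − raw.
  item 1: 4
  item 2: 2
  item 3: 4
  item 4: 1
  item 5: 5 − 2 = 3
  item 6: 5 − 4 = 1
  item 7: 1
Total = 4 + 2 + 4 + 1 + 3 + 1 + 1 = 16

16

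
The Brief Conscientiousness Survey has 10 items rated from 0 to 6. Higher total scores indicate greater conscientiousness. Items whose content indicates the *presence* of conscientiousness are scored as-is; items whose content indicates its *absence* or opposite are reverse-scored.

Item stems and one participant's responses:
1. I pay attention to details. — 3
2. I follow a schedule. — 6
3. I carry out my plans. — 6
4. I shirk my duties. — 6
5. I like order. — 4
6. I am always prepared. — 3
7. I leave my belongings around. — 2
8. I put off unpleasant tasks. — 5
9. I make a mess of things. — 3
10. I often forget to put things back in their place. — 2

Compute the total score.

34

Items 4, 7, 8, 9, 10 describe the absence/opposite of conscientiousness → reverse-score.
reversed = (0+6) − raw = 6 − raw.
  item 1: 3
  item 2: 6
  item 3: 6
  item 4: 6 − 6 = 0
  item 5: 4
  item 6: 3
  item 7: 6 − 2 = 4
  item 8: 6 − 5 = 1
  item 9: 6 − 3 = 3
  item 10: 6 − 2 = 4
Total = 3 + 6 + 6 + 0 + 4 + 3 + 4 + 1 + 3 + 4 = 34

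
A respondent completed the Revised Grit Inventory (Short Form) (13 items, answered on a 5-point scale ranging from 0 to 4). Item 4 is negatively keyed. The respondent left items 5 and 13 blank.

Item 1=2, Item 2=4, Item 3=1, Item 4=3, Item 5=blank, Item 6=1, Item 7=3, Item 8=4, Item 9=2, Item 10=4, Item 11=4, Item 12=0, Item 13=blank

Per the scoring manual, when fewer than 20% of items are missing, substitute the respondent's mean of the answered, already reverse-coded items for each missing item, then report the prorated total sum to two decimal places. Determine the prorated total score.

Reverse-coded (on a 0–4 scale, reversed = 4 − raw):
  item 4: 4 − 3 = 1
Completed scored items (11 of 13): 2, 4, 1, 1, 1, 3, 4, 2, 4, 4, 0; sum = 26.
Person mean = 26 / 11 ≈ 2.3636
Prorated total = (26 / 11) × 13 = 30.73 (to 2 dp)

30.73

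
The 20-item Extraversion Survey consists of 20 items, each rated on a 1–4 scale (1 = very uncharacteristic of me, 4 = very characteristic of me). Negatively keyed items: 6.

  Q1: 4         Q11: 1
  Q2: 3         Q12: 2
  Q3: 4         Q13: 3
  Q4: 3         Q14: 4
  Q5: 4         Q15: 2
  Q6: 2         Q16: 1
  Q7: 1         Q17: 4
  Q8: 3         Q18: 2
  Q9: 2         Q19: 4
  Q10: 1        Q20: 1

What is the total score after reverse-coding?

Negatively keyed items use 5 − raw:
  item 6: 5 − 2 = 3
After reverse-coding: 4, 3, 4, 3, 4, 3, 1, 3, 2, 1, 1, 2, 3, 4, 2, 1, 4, 2, 4, 1
Total = 4 + 3 + 4 + 3 + 4 + 3 + 1 + 3 + 2 + 1 + 1 + 2 + 3 + 4 + 2 + 1 + 4 + 2 + 4 + 1 = 52

52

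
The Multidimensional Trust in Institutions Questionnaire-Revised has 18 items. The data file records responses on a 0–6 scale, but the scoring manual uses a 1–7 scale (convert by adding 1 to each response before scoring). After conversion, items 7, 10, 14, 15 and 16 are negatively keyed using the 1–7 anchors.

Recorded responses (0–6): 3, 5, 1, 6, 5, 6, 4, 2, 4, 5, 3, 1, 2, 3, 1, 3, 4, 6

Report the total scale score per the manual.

Convert to 1–7: 4, 6, 2, 7, 6, 7, 5, 3, 5, 6, 4, 2, 3, 4, 2, 4, 5, 7
Reverse-coded (reverse-coded value = 8 − response):
  item 7: 8 − 5 = 3
  item 10: 8 − 6 = 2
  item 14: 8 − 4 = 4
  item 15: 8 − 2 = 6
  item 16: 8 − 4 = 4
Scored: 4, 6, 2, 7, 6, 7, 3, 3, 5, 2, 4, 2, 3, 4, 6, 4, 5, 7
Total = 80

80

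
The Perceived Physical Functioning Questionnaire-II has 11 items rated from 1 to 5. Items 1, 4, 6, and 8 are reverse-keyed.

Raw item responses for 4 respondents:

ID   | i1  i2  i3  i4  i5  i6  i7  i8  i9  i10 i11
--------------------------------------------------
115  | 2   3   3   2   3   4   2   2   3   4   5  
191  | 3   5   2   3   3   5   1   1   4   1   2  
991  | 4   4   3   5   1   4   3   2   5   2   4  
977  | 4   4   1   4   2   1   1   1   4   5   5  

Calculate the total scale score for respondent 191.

Respondent 191 raw: 3, 5, 2, 3, 3, 5, 1, 1, 4, 1, 2.
Reverse-coded (on a 1–5 scale, reversed = 6 − raw):
  item 1: 6 − 3 = 3
  item 2: 5
  item 3: 2
  item 4: 6 − 3 = 3
  item 5: 3
  item 6: 6 − 5 = 1
  item 7: 1
  item 8: 6 − 1 = 5
  item 9: 4
  item 10: 1
  item 11: 2
Sum = 3 + 5 + 2 + 3 + 3 + 1 + 1 + 5 + 4 + 1 + 2 = 30

30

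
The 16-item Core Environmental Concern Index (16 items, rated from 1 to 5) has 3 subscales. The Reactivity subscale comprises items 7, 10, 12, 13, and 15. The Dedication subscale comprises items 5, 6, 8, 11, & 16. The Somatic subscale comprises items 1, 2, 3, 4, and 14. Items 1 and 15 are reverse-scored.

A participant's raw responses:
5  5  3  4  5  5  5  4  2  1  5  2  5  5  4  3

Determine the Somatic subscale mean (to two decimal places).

Somatic items: 1, 2, 3, 4, 14.
Of these, item 1 is reverse-scored; on a 1–5 scale, reversed = 6 − raw.
  item 1: 6 − 5 = 1
  item 2: 5
  item 3: 3
  item 4: 4
  item 14: 5
Sum = 1 + 5 + 3 + 4 + 5 = 18
Mean = 18 / 5 = 3.60

3.60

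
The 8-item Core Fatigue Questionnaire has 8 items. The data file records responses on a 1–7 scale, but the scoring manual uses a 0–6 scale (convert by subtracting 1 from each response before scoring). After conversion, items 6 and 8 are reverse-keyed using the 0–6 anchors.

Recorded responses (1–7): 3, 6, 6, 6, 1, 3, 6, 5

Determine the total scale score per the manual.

28

Convert to 0–6: 2, 5, 5, 5, 0, 2, 5, 4
Reverse-coded (on a 0–6 scale, reversed = 6 − raw):
  item 6: 6 − 2 = 4
  item 8: 6 − 4 = 2
Scored: 2, 5, 5, 5, 0, 4, 5, 2
Total = 28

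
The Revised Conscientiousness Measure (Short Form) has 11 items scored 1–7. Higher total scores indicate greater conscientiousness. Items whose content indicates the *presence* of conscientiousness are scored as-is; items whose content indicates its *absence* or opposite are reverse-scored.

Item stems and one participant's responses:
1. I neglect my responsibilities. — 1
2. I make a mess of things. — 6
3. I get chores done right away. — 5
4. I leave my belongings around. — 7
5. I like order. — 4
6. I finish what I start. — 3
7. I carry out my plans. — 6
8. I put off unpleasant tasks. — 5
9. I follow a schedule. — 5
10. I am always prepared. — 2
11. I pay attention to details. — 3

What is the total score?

41

Items 1, 2, 4, 8 describe the absence/opposite of conscientiousness → reverse-score.
reverse-coded value = 8 − response.
  item 1: 8 − 1 = 7
  item 2: 8 − 6 = 2
  item 3: 5
  item 4: 8 − 7 = 1
  item 5: 4
  item 6: 3
  item 7: 6
  item 8: 8 − 5 = 3
  item 9: 5
  item 10: 2
  item 11: 3
Total = 7 + 2 + 5 + 1 + 4 + 3 + 6 + 3 + 5 + 2 + 3 = 41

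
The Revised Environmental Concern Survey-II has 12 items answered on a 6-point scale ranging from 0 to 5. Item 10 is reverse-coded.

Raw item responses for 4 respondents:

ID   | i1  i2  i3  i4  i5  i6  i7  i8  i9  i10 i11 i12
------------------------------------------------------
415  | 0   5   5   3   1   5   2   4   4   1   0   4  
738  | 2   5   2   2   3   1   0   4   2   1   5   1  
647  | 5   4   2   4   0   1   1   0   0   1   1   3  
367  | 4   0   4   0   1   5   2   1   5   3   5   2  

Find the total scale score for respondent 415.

Respondent 415 raw: 0, 5, 5, 3, 1, 5, 2, 4, 4, 1, 0, 4.
Reverse-coded (on a 0–5 scale, reversed = 5 − raw):
  item 1: 0
  item 2: 5
  item 3: 5
  item 4: 3
  item 5: 1
  item 6: 5
  item 7: 2
  item 8: 4
  item 9: 4
  item 10: 5 − 1 = 4
  item 11: 0
  item 12: 4
Sum = 0 + 5 + 5 + 3 + 1 + 5 + 2 + 4 + 4 + 4 + 0 + 4 = 37

37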